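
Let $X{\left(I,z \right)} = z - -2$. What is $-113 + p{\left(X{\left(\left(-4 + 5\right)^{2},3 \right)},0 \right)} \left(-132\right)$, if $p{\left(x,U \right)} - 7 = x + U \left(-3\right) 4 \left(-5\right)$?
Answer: $-1697$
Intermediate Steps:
$X{\left(I,z \right)} = 2 + z$ ($X{\left(I,z \right)} = z + 2 = 2 + z$)
$p{\left(x,U \right)} = 7 + x + 60 U$ ($p{\left(x,U \right)} = 7 + \left(x + U \left(-3\right) 4 \left(-5\right)\right) = 7 + \left(x + U \left(\left(-12\right) \left(-5\right)\right)\right) = 7 + \left(x + U 60\right) = 7 + \left(x + 60 U\right) = 7 + x + 60 U$)
$-113 + p{\left(X{\left(\left(-4 + 5\right)^{2},3 \right)},0 \right)} \left(-132\right) = -113 + \left(7 + \left(2 + 3\right) + 60 \cdot 0\right) \left(-132\right) = -113 + \left(7 + 5 + 0\right) \left(-132\right) = -113 + 12 \left(-132\right) = -113 - 1584 = -1697$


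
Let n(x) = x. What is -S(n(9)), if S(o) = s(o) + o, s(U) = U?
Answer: -18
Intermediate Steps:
S(o) = 2*o (S(o) = o + o = 2*o)
-S(n(9)) = -2*9 = -1*18 = -18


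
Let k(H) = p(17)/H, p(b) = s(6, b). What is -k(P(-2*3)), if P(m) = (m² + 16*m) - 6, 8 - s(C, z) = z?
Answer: -3/22 ≈ -0.13636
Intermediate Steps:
s(C, z) = 8 - z
p(b) = 8 - b
P(m) = -6 + m² + 16*m
k(H) = -9/H (k(H) = (8 - 1*17)/H = (8 - 17)/H = -9/H)
-k(P(-2*3)) = -(-9)/(-6 + (-2*3)² + 16*(-2*3)) = -(-9)/(-6 + (-6)² + 16*(-6)) = -(-9)/(-6 + 36 - 96) = -(-9)/(-66) = -(-9)*(-1)/66 = -1*3/22 = -3/22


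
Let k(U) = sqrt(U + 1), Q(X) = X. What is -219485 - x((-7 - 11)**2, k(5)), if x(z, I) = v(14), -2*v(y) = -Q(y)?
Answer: -219492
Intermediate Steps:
k(U) = sqrt(1 + U)
v(y) = y/2 (v(y) = -(-1)*y/2 = y/2)
x(z, I) = 7 (x(z, I) = (1/2)*14 = 7)
-219485 - x((-7 - 11)**2, k(5)) = -219485 - 1*7 = -219485 - 7 = -219492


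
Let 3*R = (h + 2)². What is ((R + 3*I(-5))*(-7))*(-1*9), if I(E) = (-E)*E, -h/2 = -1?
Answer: -4389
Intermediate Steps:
h = 2 (h = -2*(-1) = 2)
R = 16/3 (R = (2 + 2)²/3 = (⅓)*4² = (⅓)*16 = 16/3 ≈ 5.3333)
I(E) = -E²
((R + 3*I(-5))*(-7))*(-1*9) = ((16/3 + 3*(-1*(-5)²))*(-7))*(-1*9) = ((16/3 + 3*(-1*25))*(-7))*(-9) = ((16/3 + 3*(-25))*(-7))*(-9) = ((16/3 - 75)*(-7))*(-9) = -209/3*(-7)*(-9) = (1463/3)*(-9) = -4389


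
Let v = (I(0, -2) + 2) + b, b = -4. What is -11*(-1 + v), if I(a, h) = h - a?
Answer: 55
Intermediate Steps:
v = -4 (v = ((-2 - 1*0) + 2) - 4 = ((-2 + 0) + 2) - 4 = (-2 + 2) - 4 = 0 - 4 = -4)
-11*(-1 + v) = -11*(-1 - 4) = -11*(-5) = 55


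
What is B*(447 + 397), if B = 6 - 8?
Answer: -1688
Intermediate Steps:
B = -2
B*(447 + 397) = -2*(447 + 397) = -2*844 = -1688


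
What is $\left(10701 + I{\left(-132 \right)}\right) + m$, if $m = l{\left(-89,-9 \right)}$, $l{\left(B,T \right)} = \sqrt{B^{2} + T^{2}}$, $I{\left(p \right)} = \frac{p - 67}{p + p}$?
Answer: $\frac{2825263}{264} + \sqrt{8002} \approx 10791.0$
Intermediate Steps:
$I{\left(p \right)} = \frac{-67 + p}{2 p}$
$m = \sqrt{8002}$ ($m = \sqrt{\left(-89\right)^{2} + \left(-9\right)^{2}} = \sqrt{7921 + 81} = \sqrt{8002} \approx 89.454$)
$\left(10701 + I{\left(-132 \right)}\right) + m = \left(10701 + \frac{-67 - 132}{2 \left(-132\right)}\right) + \sqrt{8002} = \left(10701 + \frac{1}{2} \left(- \frac{1}{132}\right) \left(-199\right)\right) + \sqrt{8002} = \left(10701 + \frac{199}{264}\right) + \sqrt{8002} = \frac{2825263}{264} + \sqrt{8002}$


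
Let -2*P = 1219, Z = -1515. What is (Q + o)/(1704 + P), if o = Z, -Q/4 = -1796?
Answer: 11338/2189 ≈ 5.1795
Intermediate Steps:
Q = 7184 (Q = -4*(-1796) = 7184)
P = -1219/2 (P = -1/2*1219 = -1219/2 ≈ -609.50)
o = -1515
(Q + o)/(1704 + P) = (7184 - 1515)/(1704 - 1219/2) = 5669/(2189/2) = 5669*(2/2189) = 11338/2189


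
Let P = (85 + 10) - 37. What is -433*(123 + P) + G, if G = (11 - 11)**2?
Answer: -78373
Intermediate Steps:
P = 58 (P = 95 - 37 = 58)
G = 0 (G = 0**2 = 0)
-433*(123 + P) + G = -433*(123 + 58) + 0 = -433*181 + 0 = -78373 + 0 = -78373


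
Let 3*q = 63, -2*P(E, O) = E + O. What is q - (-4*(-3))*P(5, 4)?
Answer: 75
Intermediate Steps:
P(E, O) = -E/2 - O/2 (P(E, O) = -(E + O)/2 = -E/2 - O/2)
q = 21 (q = (⅓)*63 = 21)
q - (-4*(-3))*P(5, 4) = 21 - (-4*(-3))*(-½*5 - ½*4) = 21 - 12*(-5/2 - 2) = 21 - 12*(-9)/2 = 21 - 1*(-54) = 21 + 54 = 75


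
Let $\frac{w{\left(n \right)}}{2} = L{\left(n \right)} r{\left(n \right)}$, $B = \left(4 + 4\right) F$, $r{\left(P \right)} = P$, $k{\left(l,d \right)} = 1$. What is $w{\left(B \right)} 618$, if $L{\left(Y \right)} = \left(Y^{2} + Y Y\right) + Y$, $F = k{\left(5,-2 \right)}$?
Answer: $1344768$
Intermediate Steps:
$F = 1$
$L{\left(Y \right)} = Y + 2 Y^{2}$ ($L{\left(Y \right)} = \left(Y^{2} + Y^{2}\right) + Y = 2 Y^{2} + Y = Y + 2 Y^{2}$)
$B = 8$ ($B = \left(4 + 4\right) 1 = 8 \cdot 1 = 8$)
$w{\left(n \right)} = 2 n^{2} \left(1 + 2 n\right)$ ($w{\left(n \right)} = 2 n \left(1 + 2 n\right) n = 2 n^{2} \left(1 + 2 n\right)$)
$w{\left(B \right)} 618 = 8^{2} \left(2 + 4 \cdot 8\right) 618 = 64 \left(2 + 32\right) 618 = 64 \cdot 34 \cdot 618 = 2176 \cdot 618 = 1344768$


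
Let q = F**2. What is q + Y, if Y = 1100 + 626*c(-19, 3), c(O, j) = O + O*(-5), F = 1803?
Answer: 3299485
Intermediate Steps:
c(O, j) = -4*O (c(O, j) = O - 5*O = -4*O)
q = 3250809 (q = 1803**2 = 3250809)
Y = 48676 (Y = 1100 + 626*(-4*(-19)) = 1100 + 626*76 = 1100 + 47576 = 48676)
q + Y = 3250809 + 48676 = 3299485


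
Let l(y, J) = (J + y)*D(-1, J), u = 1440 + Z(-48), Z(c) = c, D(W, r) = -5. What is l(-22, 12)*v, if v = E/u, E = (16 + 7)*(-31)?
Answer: -17825/696 ≈ -25.611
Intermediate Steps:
E = -713 (E = 23*(-31) = -713)
u = 1392 (u = 1440 - 48 = 1392)
l(y, J) = -5*J - 5*y (l(y, J) = (J + y)*(-5) = -5*J - 5*y)
v = -713/1392 ≈ -0.51221
l(-22, 12)*v = (-5*12 - 5*(-22))*(-713/1392) = (-60 + 110)*(-713/1392) = 50*(-713/1392) = -17825/696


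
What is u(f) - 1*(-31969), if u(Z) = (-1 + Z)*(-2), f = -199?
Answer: 32369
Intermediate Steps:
u(Z) = 2 - 2*Z
u(f) - 1*(-31969) = (2 - 2*(-199)) - 1*(-31969) = (2 + 398) + 31969 = 400 + 31969 = 32369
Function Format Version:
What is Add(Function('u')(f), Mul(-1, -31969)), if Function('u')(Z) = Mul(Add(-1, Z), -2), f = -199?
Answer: 32369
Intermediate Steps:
Function('u')(Z) = Add(2, Mul(-2, Z))
Add(Function('u')(f), Mul(-1, -31969)) = Add(Add(2, Mul(-2, -199)), Mul(-1, -31969)) = Add(Add(2, 398), 31969) = Add(400, 31969) = 32369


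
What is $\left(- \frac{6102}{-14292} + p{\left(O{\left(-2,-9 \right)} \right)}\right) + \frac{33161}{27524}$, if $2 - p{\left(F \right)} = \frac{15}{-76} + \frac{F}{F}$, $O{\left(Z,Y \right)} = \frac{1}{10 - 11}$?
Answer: $\frac{146841088}{51903383} \approx 2.8291$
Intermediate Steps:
$O{\left(Z,Y \right)} = -1$ ($O{\left(Z,Y \right)} = \frac{1}{-1} = -1$)
$p{\left(F \right)} = \frac{91}{76}$ ($p{\left(F \right)} = 2 - \left(\frac{15}{-76} + \frac{F}{F}\right) = 2 - \left(15 \left(- \frac{1}{76}\right) + 1\right) = 2 - \left(- \frac{15}{76} + 1\right) = 2 - \frac{61}{76} = \frac{91}{76}$)
$\left(- \frac{6102}{-14292} + p{\left(O{\left(-2,-9 \right)} \right)}\right) + \frac{33161}{27524} = \left(- \frac{6102}{-14292} + \frac{91}{76}\right) + \frac{33161}{27524} = \left(\left(-6102\right) \left(- \frac{1}{14292}\right) + \frac{91}{76}\right) + 33161 \cdot \frac{1}{27524} = \left(\frac{339}{794} + \frac{91}{76}\right) + \frac{33161}{27524} = \frac{49009}{30172} + \frac{33161}{27524} = \frac{146841088}{51903383}$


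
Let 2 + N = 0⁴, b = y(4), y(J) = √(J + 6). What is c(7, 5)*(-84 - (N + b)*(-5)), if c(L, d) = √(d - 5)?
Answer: 0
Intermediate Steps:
c(L, d) = √(-5 + d)
y(J) = √(6 + J)
b = √10 (b = √(6 + 4) = √10 ≈ 3.1623)
N = -2 (N = -2 + 0⁴ = -2 + 0 = -2)
c(7, 5)*(-84 - (N + b)*(-5)) = √(-5 + 5)*(-84 - (-2 + √10)*(-5)) = √0*(-84 - (10 - 5*√10)) = 0*(-84 + (-10 + 5*√10)) = 0*(-94 + 5*√10) = 0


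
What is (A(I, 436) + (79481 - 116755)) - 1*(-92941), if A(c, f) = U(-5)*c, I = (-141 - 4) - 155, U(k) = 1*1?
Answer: 55367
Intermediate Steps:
U(k) = 1
I = -300 (I = -145 - 155 = -300)
A(c, f) = c (A(c, f) = 1*c = c)
(A(I, 436) + (79481 - 116755)) - 1*(-92941) = (-300 + (79481 - 116755)) - 1*(-92941) = (-300 - 37274) + 92941 = -37574 + 92941 = 55367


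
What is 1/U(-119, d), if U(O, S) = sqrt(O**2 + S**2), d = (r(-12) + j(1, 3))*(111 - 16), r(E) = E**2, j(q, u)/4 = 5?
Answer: sqrt(242750561)/242750561 ≈ 6.4183e-5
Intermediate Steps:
j(q, u) = 20 (j(q, u) = 4*5 = 20)
d = 15580 (d = ((-12)**2 + 20)*(111 - 16) = (144 + 20)*95 = 164*95 = 15580)
1/U(-119, d) = 1/(sqrt((-119)**2 + 15580**2)) = 1/(sqrt(14161 + 242736400)) = 1/(sqrt(242750561)) = sqrt(242750561)/242750561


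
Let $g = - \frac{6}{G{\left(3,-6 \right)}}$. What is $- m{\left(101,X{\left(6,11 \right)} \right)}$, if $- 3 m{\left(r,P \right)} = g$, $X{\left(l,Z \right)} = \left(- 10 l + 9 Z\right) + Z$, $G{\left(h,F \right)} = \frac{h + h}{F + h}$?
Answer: $1$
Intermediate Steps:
$G{\left(h,F \right)} = \frac{2 h}{F + h}$
$X{\left(l,Z \right)} = - 10 l + 10 Z$
$g = 3$ ($g = - \frac{6}{2 \cdot 3 \frac{1}{-6 + 3}} = - \frac{6}{2 \cdot 3 \frac{1}{-3}} = - \frac{6}{2 \cdot 3 \left(- \frac{1}{3}\right)} = - \frac{6}{-2} = \left(-6\right) \left(- \frac{1}{2}\right) = 3$)
$m{\left(r,P \right)} = -1$ ($m{\left(r,P \right)} = \left(- \frac{1}{3}\right) 3 = -1$)
$- m{\left(101,X{\left(6,11 \right)} \right)} = \left(-1\right) \left(-1\right) = 1$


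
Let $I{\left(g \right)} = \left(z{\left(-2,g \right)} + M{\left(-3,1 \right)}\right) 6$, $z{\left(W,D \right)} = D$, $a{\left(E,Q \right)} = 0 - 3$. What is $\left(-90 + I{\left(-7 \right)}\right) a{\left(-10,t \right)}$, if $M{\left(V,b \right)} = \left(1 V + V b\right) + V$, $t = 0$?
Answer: $558$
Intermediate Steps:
$a{\left(E,Q \right)} = -3$
$M{\left(V,b \right)} = 2 V + V b$ ($M{\left(V,b \right)} = \left(V + V b\right) + V = 2 V + V b$)
$I{\left(g \right)} = -54 + 6 g$ ($I{\left(g \right)} = \left(g - 3 \left(2 + 1\right)\right) 6 = \left(g - 9\right) 6 = \left(-9 + g\right) 6 = -54 + 6 g$)
$\left(-90 + I{\left(-7 \right)}\right) a{\left(-10,t \right)} = \left(-90 + \left(-54 + 6 \left(-7\right)\right)\right) \left(-3\right) = \left(-90 - 96\right) \left(-3\right) = \left(-186\right) \left(-3\right) = 558$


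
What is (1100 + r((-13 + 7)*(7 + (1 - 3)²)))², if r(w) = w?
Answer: 1069156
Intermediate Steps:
(1100 + r((-13 + 7)*(7 + (1 - 3)²)))² = (1100 + (-13 + 7)*(7 + (1 - 3)²))² = (1100 - 6*(7 + (-2)²))² = (1100 - 6*(7 + 4))² = (1100 - 6*11)² = (1100 - 66)² = 1034² = 1069156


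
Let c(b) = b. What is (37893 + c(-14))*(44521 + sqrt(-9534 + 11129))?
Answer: 1686410959 + 37879*sqrt(1595) ≈ 1.6879e+9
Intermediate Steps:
(37893 + c(-14))*(44521 + sqrt(-9534 + 11129)) = (37893 - 14)*(44521 + sqrt(-9534 + 11129)) = 37879*(44521 + sqrt(1595)) = 1686410959 + 37879*sqrt(1595)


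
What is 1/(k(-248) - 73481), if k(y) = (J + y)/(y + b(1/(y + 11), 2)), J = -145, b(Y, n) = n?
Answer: -82/6025311 ≈ -1.3609e-5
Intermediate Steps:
k(y) = (-145 + y)/(2 + y) (k(y) = (-145 + y)/(y + 2) = (-145 + y)/(2 + y))
1/(k(-248) - 73481) = 1/((-145 - 248)/(2 - 248) - 73481) = 1/(-393/(-246) - 73481) = 1/(-1/246*(-393) - 73481) = 1/(131/82 - 73481) = 1/(-6025311/82) = -82/6025311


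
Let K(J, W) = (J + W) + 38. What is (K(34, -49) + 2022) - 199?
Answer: 1846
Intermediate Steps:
K(J, W) = 38 + J + W
(K(34, -49) + 2022) - 199 = ((38 + 34 - 49) + 2022) - 199 = (23 + 2022) - 199 = 2045 - 199 = 1846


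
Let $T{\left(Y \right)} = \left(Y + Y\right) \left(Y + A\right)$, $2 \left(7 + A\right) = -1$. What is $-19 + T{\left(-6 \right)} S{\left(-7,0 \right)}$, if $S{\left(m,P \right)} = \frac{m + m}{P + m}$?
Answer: $305$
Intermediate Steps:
$A = - \frac{15}{2}$ ($A = -7 + \frac{1}{2} \left(-1\right) = -7 - \frac{1}{2} = - \frac{15}{2} \approx -7.5$)
$T{\left(Y \right)} = 2 Y \left(- \frac{15}{2} + Y\right)$ ($T{\left(Y \right)} = \left(Y + Y\right) \left(Y - \frac{15}{2}\right) = 2 Y \left(- \frac{15}{2} + Y\right)$)
$S{\left(m,P \right)} = \frac{2 m}{P + m}$
$-19 + T{\left(-6 \right)} S{\left(-7,0 \right)} = -19 + - 6 \left(-15 + 2 \left(-6\right)\right) 2 \left(-7\right) \frac{1}{0 - 7} = -19 + - 6 \left(-15 - 12\right) 2 \left(-7\right) \frac{1}{-7} = -19 + \left(-6\right) \left(-27\right) 2 \left(-7\right) \left(- \frac{1}{7}\right) = -19 + 162 \cdot 2 = -19 + 324 = 305$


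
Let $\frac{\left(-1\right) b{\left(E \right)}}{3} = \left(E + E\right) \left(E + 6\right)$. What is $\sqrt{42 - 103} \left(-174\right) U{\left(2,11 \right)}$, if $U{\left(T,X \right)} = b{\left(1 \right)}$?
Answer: $7308 i \sqrt{61} \approx 57077.0 i$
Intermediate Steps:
$b{\left(E \right)} = - 6 E \left(6 + E\right)$ ($b{\left(E \right)} = - 3 \left(E + E\right) \left(E + 6\right) = - 3 \cdot 2 E \left(6 + E\right) = - 6 E \left(6 + E\right)$)
$U{\left(T,X \right)} = -42$ ($U{\left(T,X \right)} = \left(-6\right) 1 \left(6 + 1\right) = \left(-6\right) 1 \cdot 7 = -42$)
$\sqrt{42 - 103} \left(-174\right) U{\left(2,11 \right)} = \sqrt{42 - 103} \left(-174\right) \left(-42\right) = \sqrt{-61} \left(-174\right) \left(-42\right) = i \sqrt{61} \left(-174\right) \left(-42\right) = - 174 i \sqrt{61} \left(-42\right) = 7308 i \sqrt{61}$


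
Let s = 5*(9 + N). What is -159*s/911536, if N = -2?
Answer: -5565/911536 ≈ -0.0061051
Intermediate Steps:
s = 35 (s = 5*(9 - 2) = 5*7 = 35)
-159*s/911536 = -159*35/911536 = -5565*1/911536 = -5565/911536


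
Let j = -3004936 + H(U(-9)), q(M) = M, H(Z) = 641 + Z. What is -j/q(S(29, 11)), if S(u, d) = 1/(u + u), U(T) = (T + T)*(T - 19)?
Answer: 174219878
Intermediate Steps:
U(T) = 2*T*(-19 + T) (U(T) = (2*T)*(-19 + T) = 2*T*(-19 + T))
S(u, d) = 1/(2*u)
j = -3003791 (j = -3004936 + (641 + 2*(-9)*(-19 - 9)) = -3004936 + (641 + 2*(-9)*(-28)) = -3004936 + (641 + 504) = -3004936 + 1145 = -3003791)
-j/q(S(29, 11)) = -(-3003791)/((1/2)/29) = -(-3003791)/((1/2)*(1/29)) = -(-3003791)/1/58 = -(-3003791)*58 = -1*(-174219878) = 174219878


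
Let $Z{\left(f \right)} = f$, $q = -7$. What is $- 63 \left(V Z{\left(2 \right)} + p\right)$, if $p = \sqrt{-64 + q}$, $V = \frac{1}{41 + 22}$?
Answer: $-2 - 63 i \sqrt{71} \approx -2.0 - 530.85 i$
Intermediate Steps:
$V = \frac{1}{63} \approx 0.015873$
$p = i \sqrt{71}$ ($p = \sqrt{-64 - 7} = \sqrt{-71} = i \sqrt{71} \approx 8.4261 i$)
$- 63 \left(V Z{\left(2 \right)} + p\right) = - 63 \left(\frac{1}{63} \cdot 2 + i \sqrt{71}\right) = - 63 \left(\frac{2}{63} + i \sqrt{71}\right) = -2 - 63 i \sqrt{71}$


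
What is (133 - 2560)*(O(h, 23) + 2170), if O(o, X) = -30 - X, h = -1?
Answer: -5137959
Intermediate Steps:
(133 - 2560)*(O(h, 23) + 2170) = (133 - 2560)*((-30 - 1*23) + 2170) = -2427*((-30 - 23) + 2170) = -2427*(-53 + 2170) = -2427*2117 = -5137959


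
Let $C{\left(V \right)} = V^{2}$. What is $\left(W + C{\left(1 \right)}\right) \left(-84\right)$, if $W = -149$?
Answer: $12432$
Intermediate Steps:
$\left(W + C{\left(1 \right)}\right) \left(-84\right) = \left(-149 + 1^{2}\right) \left(-84\right) = \left(-149 + 1\right) \left(-84\right) = \left(-148\right) \left(-84\right) = 12432$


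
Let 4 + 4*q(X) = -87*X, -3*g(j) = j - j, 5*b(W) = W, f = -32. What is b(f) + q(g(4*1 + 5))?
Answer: -37/5 ≈ -7.4000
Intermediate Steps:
b(W) = W/5
g(j) = 0 (g(j) = -(j - j)/3 = -⅓*0 = 0)
q(X) = -1 - 87*X/4 (q(X) = -1 + (-87*X)/4 = -1 - 87*X/4)
b(f) + q(g(4*1 + 5)) = (⅕)*(-32) + (-1 - 87/4*0) = -32/5 + (-1 + 0) = -32/5 - 1 = -37/5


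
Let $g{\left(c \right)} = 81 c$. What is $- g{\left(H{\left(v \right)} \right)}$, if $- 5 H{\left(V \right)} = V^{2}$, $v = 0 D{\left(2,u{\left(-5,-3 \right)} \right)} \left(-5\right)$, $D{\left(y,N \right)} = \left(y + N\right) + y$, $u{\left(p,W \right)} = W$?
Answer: $0$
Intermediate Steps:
$D{\left(y,N \right)} = N + 2 y$ ($D{\left(y,N \right)} = \left(N + y\right) + y = N + 2 y$)
$v = 0$ ($v = 0 \left(-3 + 2 \cdot 2\right) \left(-5\right) = 0 \left(-3 + 4\right) \left(-5\right) = 0 \cdot 1 \left(-5\right) = 0 \left(-5\right) = 0$)
$H{\left(V \right)} = - \frac{V^{2}}{5}$
$- g{\left(H{\left(v \right)} \right)} = - 81 \left(- \frac{0^{2}}{5}\right) = - 81 \left(\left(- \frac{1}{5}\right) 0\right) = - 81 \cdot 0 = \left(-1\right) 0 = 0$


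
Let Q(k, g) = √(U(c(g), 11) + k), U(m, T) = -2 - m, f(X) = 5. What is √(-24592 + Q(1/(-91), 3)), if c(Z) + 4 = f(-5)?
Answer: √(-203646352 + 91*I*√24934)/91 ≈ 0.0055326 + 156.82*I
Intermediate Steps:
c(Z) = 1 (c(Z) = -4 + 5 = 1)
Q(k, g) = √(-3 + k) (Q(k, g) = √((-2 - 1*1) + k) = √((-2 - 1) + k) = √(-3 + k))
√(-24592 + Q(1/(-91), 3)) = √(-24592 + √(-3 + 1/(-91))) = √(-24592 + √(-3 - 1/91)) = √(-24592 + √(-274/91)) = √(-24592 + I*√24934/91)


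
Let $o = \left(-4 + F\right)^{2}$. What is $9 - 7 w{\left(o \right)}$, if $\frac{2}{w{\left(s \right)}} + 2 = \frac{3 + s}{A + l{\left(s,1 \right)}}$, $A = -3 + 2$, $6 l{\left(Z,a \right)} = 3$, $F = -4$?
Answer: $\frac{619}{68} \approx 9.1029$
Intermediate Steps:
$l{\left(Z,a \right)} = \frac{1}{2}$ ($l{\left(Z,a \right)} = \frac{1}{6} \cdot 3 = \frac{1}{2}$)
$A = -1$
$o = 64$ ($o = \left(-4 - 4\right)^{2} = \left(-8\right)^{2} = 64$)
$w{\left(s \right)} = \frac{2}{-8 - 2 s}$ ($w{\left(s \right)} = \frac{2}{-2 + \frac{3 + s}{-1 + \frac{1}{2}}} = \frac{2}{-2 + \frac{3 + s}{- \frac{1}{2}}} = \frac{2}{-2 + \left(3 + s\right) \left(-2\right)} = \frac{2}{-2 - \left(6 + 2 s\right)} = \frac{2}{-8 - 2 s}$)
$9 - 7 w{\left(o \right)} = 9 - 7 \left(- \frac{1}{4 + 64}\right) = 9 - 7 \left(- \frac{1}{68}\right) = 9 - 7 \left(\left(-1\right) \frac{1}{68}\right) = 9 - - \frac{7}{68} = 9 + \frac{7}{68} = \frac{619}{68}$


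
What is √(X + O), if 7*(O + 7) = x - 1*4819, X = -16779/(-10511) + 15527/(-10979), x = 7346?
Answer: √4716721448336336330/115400269 ≈ 18.820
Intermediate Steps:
X = 21012344/115400269 (X = -16779*(-1/10511) + 15527*(-1/10979) = 16779/10511 - 15527/10979 = 21012344/115400269 ≈ 0.18208)
O = 354 (O = -7 + (7346 - 1*4819)/7 = -7 + (7346 - 4819)/7 = -7 + (⅐)*2527 = -7 + 361 = 354)
√(X + O) = √(21012344/115400269 + 354) = √(40872707570/115400269) = √4716721448336336330/115400269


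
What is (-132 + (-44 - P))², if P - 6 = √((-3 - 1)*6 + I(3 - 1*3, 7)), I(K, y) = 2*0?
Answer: 33100 + 728*I*√6 ≈ 33100.0 + 1783.2*I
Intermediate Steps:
I(K, y) = 0
P = 6 + 2*I*√6 (P = 6 + √((-3 - 1)*6 + 0) = 6 + √(-4*6 + 0) = 6 + √(-24 + 0) = 6 + √(-24) = 6 + 2*I*√6 ≈ 6.0 + 4.899*I)
(-132 + (-44 - P))² = (-132 + (-44 - (6 + 2*I*√6)))² = (-132 + (-44 + (-6 - 2*I*√6)))² = (-132 + (-50 - 2*I*√6))² = (-182 - 2*I*√6)²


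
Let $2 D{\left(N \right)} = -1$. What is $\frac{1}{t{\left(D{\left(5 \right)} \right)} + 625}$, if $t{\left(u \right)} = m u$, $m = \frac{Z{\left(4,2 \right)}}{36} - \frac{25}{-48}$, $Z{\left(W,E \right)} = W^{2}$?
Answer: $\frac{288}{179861} \approx 0.0016012$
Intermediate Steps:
$D{\left(N \right)} = - \frac{1}{2}$ ($D{\left(N \right)} = \frac{1}{2} \left(-1\right) = - \frac{1}{2}$)
$m = \frac{139}{144}$ ($m = \frac{4^{2}}{36} - \frac{25}{-48} = 16 \cdot \frac{1}{36} - - \frac{25}{48} = \frac{4}{9} + \frac{25}{48} = \frac{139}{144} \approx 0.96528$)
$t{\left(u \right)} = \frac{139 u}{144}$
$\frac{1}{t{\left(D{\left(5 \right)} \right)} + 625} = \frac{1}{\frac{139}{144} \left(- \frac{1}{2}\right) + 625} = \frac{1}{- \frac{139}{288} + 625} = \frac{1}{\frac{179861}{288}} = \frac{288}{179861}$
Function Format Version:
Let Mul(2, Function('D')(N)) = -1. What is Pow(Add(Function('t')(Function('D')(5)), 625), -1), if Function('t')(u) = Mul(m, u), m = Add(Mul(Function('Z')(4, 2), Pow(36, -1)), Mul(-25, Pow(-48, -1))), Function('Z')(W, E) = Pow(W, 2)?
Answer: Rational(288, 179861) ≈ 0.0016012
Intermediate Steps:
Function('D')(N) = Rational(-1, 2) (Function('D')(N) = Mul(Rational(1, 2), -1) = Rational(-1, 2))
m = Rational(139, 144) (m = Add(Mul(Pow(4, 2), Pow(36, -1)), Mul(-25, Pow(-48, -1))) = Add(Mul(16, Rational(1, 36)), Mul(-25, Rational(-1, 48))) = Add(Rational(4, 9), Rational(25, 48)) = Rational(139, 144) ≈ 0.96528)
Function('t')(u) = Mul(Rational(139, 144), u)
Pow(Add(Function('t')(Function('D')(5)), 625), -1) = Pow(Add(Mul(Rational(139, 144), Rational(-1, 2)), 625), -1) = Pow(Add(Rational(-139, 288), 625), -1) = Pow(Rational(179861, 288), -1) = Rational(288, 179861)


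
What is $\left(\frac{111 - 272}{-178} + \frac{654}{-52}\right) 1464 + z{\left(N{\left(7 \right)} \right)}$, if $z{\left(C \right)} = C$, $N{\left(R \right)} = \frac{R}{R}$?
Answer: $- \frac{19770163}{1157} \approx -17087.0$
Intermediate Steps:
$N{\left(R \right)} = 1$
$\left(\frac{111 - 272}{-178} + \frac{654}{-52}\right) 1464 + z{\left(N{\left(7 \right)} \right)} = \left(\frac{111 - 272}{-178} + \frac{654}{-52}\right) 1464 + 1 = \left(\left(111 - 272\right) \left(- \frac{1}{178}\right) + 654 \left(- \frac{1}{52}\right)\right) 1464 + 1 = \left(\left(-161\right) \left(- \frac{1}{178}\right) - \frac{327}{26}\right) 1464 + 1 = \left(\frac{161}{178} - \frac{327}{26}\right) 1464 + 1 = \left(- \frac{13505}{1157}\right) 1464 + 1 = - \frac{19771320}{1157} + 1 = - \frac{19770163}{1157}$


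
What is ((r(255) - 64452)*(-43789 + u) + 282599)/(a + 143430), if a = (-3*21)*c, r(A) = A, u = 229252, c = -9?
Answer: -11905885612/143997 ≈ -82682.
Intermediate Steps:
a = 567 (a = -3*21*(-9) = -63*(-9) = 567)
((r(255) - 64452)*(-43789 + u) + 282599)/(a + 143430) = ((255 - 64452)*(-43789 + 229252) + 282599)/(567 + 143430) = (-64197*185463 + 282599)/143997 = (-11906168211 + 282599)*(1/143997) = -11905885612*1/143997 = -11905885612/143997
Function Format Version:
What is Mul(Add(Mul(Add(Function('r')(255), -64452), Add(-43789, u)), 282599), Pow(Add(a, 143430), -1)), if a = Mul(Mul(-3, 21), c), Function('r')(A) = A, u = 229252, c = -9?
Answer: Rational(-11905885612, 143997) ≈ -82682.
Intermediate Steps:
a = 567 (a = Mul(Mul(-3, 21), -9) = Mul(-63, -9) = 567)
Mul(Add(Mul(Add(Function('r')(255), -64452), Add(-43789, u)), 282599), Pow(Add(a, 143430), -1)) = Mul(Add(Mul(Add(255, -64452), Add(-43789, 229252)), 282599), Pow(Add(567, 143430), -1)) = Mul(Add(Mul(-64197, 185463), 282599), Pow(143997, -1)) = Mul(Add(-11906168211, 282599), Rational(1, 143997)) = Mul(-11905885612, Rational(1, 143997)) = Rational(-11905885612, 143997)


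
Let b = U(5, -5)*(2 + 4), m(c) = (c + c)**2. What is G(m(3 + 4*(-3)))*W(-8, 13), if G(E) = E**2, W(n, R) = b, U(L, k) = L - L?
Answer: 0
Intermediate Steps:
m(c) = 4*c**2 (m(c) = (2*c)**2 = 4*c**2)
U(L, k) = 0
b = 0 (b = 0*(2 + 4) = 0*6 = 0)
W(n, R) = 0
G(m(3 + 4*(-3)))*W(-8, 13) = (4*(3 + 4*(-3))**2)**2*0 = (4*(3 - 12)**2)**2*0 = (4*(-9)**2)**2*0 = (4*81)**2*0 = 324**2*0 = 104976*0 = 0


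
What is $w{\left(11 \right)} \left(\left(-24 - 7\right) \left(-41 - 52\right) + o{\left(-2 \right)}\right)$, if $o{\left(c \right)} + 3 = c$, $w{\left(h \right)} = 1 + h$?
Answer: $34536$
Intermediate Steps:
$o{\left(c \right)} = -3 + c$
$w{\left(11 \right)} \left(\left(-24 - 7\right) \left(-41 - 52\right) + o{\left(-2 \right)}\right) = \left(1 + 11\right) \left(\left(-24 - 7\right) \left(-41 - 52\right) - 5\right) = 12 \left(\left(-31\right) \left(-93\right) - 5\right) = 12 \left(2883 - 5\right) = 12 \cdot 2878 = 34536$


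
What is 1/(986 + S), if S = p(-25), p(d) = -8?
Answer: 1/978 ≈ 0.0010225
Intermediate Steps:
S = -8
1/(986 + S) = 1/(986 - 8) = 1/978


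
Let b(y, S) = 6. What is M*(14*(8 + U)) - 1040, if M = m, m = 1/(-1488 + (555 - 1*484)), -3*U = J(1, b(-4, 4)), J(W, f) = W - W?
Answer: -1473792/1417 ≈ -1040.1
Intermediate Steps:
J(W, f) = 0
U = 0 (U = -⅓*0 = 0)
m = -1/1417 (m = 1/(-1488 + (555 - 484)) = 1/(-1488 + 71) = 1/(-1417) = -1/1417 ≈ -0.00070572)
M = -1/1417 ≈ -0.00070572
M*(14*(8 + U)) - 1040 = -14*(8 + 0)/1417 - 1040 = -14*8/1417 - 1040 = -1/1417*112 - 1040 = -112/1417 - 1040 = -1473792/1417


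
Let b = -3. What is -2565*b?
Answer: 7695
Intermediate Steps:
-2565*b = -2565*(-3) = -513*(-15) = 7695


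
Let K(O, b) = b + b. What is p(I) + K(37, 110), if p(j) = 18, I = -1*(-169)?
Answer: 238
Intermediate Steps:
I = 169
K(O, b) = 2*b
p(I) + K(37, 110) = 18 + 2*110 = 18 + 220 = 238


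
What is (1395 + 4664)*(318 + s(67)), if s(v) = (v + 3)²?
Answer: 31615862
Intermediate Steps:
s(v) = (3 + v)²
(1395 + 4664)*(318 + s(67)) = (1395 + 4664)*(318 + (3 + 67)²) = 6059*(318 + 70²) = 6059*(318 + 4900) = 6059*5218 = 31615862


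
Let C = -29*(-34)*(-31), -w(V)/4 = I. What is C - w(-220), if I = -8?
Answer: -30598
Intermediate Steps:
w(V) = 32 (w(V) = -4*(-8) = 32)
C = -30566 (C = 986*(-31) = -30566)
C - w(-220) = -30566 - 1*32 = -30566 - 32 = -30598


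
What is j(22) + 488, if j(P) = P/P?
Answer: 489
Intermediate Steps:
j(P) = 1
j(22) + 488 = 1 + 488 = 489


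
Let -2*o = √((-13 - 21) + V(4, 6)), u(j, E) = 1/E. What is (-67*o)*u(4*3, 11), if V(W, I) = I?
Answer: 67*I*√7/11 ≈ 16.115*I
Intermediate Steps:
o = -I*√7 (o = -√((-13 - 21) + 6)/2 = -√(-34 + 6)/2 = -I*√7 ≈ -2.6458*I)
(-67*o)*u(4*3, 11) = -(-67)*I*√7/11 = (67*I*√7)*(1/11) = 67*I*√7/11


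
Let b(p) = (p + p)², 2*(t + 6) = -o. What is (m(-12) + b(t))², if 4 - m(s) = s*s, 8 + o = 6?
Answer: 1600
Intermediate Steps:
o = -2 (o = -8 + 6 = -2)
m(s) = 4 - s² (m(s) = 4 - s*s = 4 - s²)
t = -5 (t = -6 + (-1*(-2))/2 = -6 + (½)*2 = -6 + 1 = -5)
b(p) = 4*p² (b(p) = (2*p)² = 4*p²)
(m(-12) + b(t))² = ((4 - 1*(-12)²) + 4*(-5)²)² = ((4 - 1*144) + 4*25)² = ((4 - 144) + 100)² = (-140 + 100)² = (-40)² = 1600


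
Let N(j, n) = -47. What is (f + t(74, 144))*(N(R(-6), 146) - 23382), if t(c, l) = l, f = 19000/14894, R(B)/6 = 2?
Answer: -25347085372/7447 ≈ -3.4037e+6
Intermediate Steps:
R(B) = 12 (R(B) = 6*2 = 12)
f = 9500/7447 (f = 19000*(1/14894) = 9500/7447 ≈ 1.2757)
(f + t(74, 144))*(N(R(-6), 146) - 23382) = (9500/7447 + 144)*(-47 - 23382) = (1081868/7447)*(-23429) = -25347085372/7447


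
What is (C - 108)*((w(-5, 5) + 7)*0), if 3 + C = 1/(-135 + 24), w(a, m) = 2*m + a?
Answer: 0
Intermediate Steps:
w(a, m) = a + 2*m
C = -334/111 (C = -3 + 1/(-135 + 24) = -3 + 1/(-111) = -3 - 1/111 = -334/111 ≈ -3.0090)
(C - 108)*((w(-5, 5) + 7)*0) = (-334/111 - 108)*(((-5 + 2*5) + 7)*0) = -12322*((-5 + 10) + 7)*0/111 = -12322*(5 + 7)*0/111 = -49288*0/37 = -12322/111*0 = 0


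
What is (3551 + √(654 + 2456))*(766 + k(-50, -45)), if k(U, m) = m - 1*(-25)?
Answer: 2649046 + 746*√3110 ≈ 2.6906e+6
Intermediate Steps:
k(U, m) = 25 + m (k(U, m) = m + 25 = 25 + m)
(3551 + √(654 + 2456))*(766 + k(-50, -45)) = (3551 + √(654 + 2456))*(766 + (25 - 45)) = (3551 + √3110)*(766 - 20) = (3551 + √3110)*746 = 2649046 + 746*√3110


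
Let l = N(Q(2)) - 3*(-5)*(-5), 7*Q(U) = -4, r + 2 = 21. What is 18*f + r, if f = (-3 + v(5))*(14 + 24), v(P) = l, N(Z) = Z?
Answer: -376067/7 ≈ -53724.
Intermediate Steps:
r = 19 (r = -2 + 21 = 19)
Q(U) = -4/7 (Q(U) = (⅐)*(-4) = -4/7)
l = -529/7 (l = -4/7 - 3*(-5)*(-5) = -4/7 - (-15)*(-5) = -4/7 - 1*75 = -4/7 - 75 = -529/7 ≈ -75.571)
v(P) = -529/7
f = -20900/7 (f = (-3 - 529/7)*(14 + 24) = -550/7*38 = -20900/7 ≈ -2985.7)
18*f + r = 18*(-20900/7) + 19 = -376200/7 + 19 = -376067/7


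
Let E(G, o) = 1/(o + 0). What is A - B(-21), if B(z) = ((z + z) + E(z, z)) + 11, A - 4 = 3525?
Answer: 74761/21 ≈ 3560.0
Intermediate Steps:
E(G, o) = 1/o
A = 3529 (A = 4 + 3525 = 3529)
B(z) = 11 + 1/z + 2*z (B(z) = ((z + z) + 1/z) + 11 = (2*z + 1/z) + 11 = (1/z + 2*z) + 11 = 11 + 1/z + 2*z)
A - B(-21) = 3529 - (11 + 1/(-21) + 2*(-21)) = 3529 - (11 - 1/21 - 42) = 3529 - 1*(-652/21) = 3529 + 652/21 = 74761/21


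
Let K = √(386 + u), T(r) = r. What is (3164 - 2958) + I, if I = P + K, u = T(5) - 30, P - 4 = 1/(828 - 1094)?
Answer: 60913/266 ≈ 229.00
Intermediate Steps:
P = 1063/266 (P = 4 + 1/(828 - 1094) = 4 + 1/(-266) = 4 - 1/266 = 1063/266 ≈ 3.9962)
u = -25 (u = 5 - 30 = -25)
K = 19 (K = √(386 - 25) = √361 = 19)
I = 6117/266 (I = 1063/266 + 19 = 6117/266 ≈ 22.996)
(3164 - 2958) + I = (3164 - 2958) + 6117/266 = 206 + 6117/266 = 60913/266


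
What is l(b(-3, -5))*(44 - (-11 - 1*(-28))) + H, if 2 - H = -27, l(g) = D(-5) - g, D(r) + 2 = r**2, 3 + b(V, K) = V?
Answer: 812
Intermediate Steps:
b(V, K) = -3 + V
D(r) = -2 + r**2
l(g) = 23 - g (l(g) = (-2 + (-5)**2) - g = (-2 + 25) - g = 23 - g)
H = 29 (H = 2 - 1*(-27) = 2 + 27 = 29)
l(b(-3, -5))*(44 - (-11 - 1*(-28))) + H = (23 - (-3 - 3))*(44 - (-11 - 1*(-28))) + 29 = (23 - 1*(-6))*(44 - (-11 + 28)) + 29 = (23 + 6)*(44 - 1*17) + 29 = 29*(44 - 17) + 29 = 29*27 + 29 = 783 + 29 = 812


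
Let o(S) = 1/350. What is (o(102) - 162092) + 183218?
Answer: 7394101/350 ≈ 21126.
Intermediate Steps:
o(S) = 1/350
(o(102) - 162092) + 183218 = (1/350 - 162092) + 183218 = -56732199/350 + 183218 = 7394101/350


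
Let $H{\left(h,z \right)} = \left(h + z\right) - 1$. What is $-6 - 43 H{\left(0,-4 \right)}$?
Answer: $209$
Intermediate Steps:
$H{\left(h,z \right)} = -1 + h + z$
$-6 - 43 H{\left(0,-4 \right)} = -6 - 43 \left(-1 + 0 - 4\right) = -6 - -215 = -6 + 215 = 209$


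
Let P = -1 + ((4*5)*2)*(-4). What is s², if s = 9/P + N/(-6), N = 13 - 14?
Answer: 11449/933156 ≈ 0.012269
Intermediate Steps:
N = -1
P = -161 (P = -1 + (20*2)*(-4) = -1 + 40*(-4) = -1 - 160 = -161)
s = 107/966 (s = 9/(-161) - 1/(-6) = 9*(-1/161) - 1*(-⅙) = -9/161 + ⅙ = 107/966 ≈ 0.11077)
s² = (107/966)² = 11449/933156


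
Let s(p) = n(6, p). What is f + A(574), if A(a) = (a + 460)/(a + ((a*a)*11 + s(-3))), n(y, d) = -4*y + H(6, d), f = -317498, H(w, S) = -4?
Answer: -575430517201/1812391 ≈ -3.1750e+5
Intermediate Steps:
n(y, d) = -4 - 4*y (n(y, d) = -4*y - 4 = -4 - 4*y)
s(p) = -28 (s(p) = -4 - 4*6 = -4 - 24 = -28)
A(a) = (460 + a)/(-28 + a + 11*a²) (A(a) = (a + 460)/(a + ((a*a)*11 - 28)) = (460 + a)/(a + (a²*11 - 28)) = (460 + a)/(a + (11*a² - 28)) = (460 + a)/(a + (-28 + 11*a²)) = (460 + a)/(-28 + a + 11*a²))
f + A(574) = -317498 + (460 + 574)/(-28 + 574 + 11*574²) = -317498 + 1034/(-28 + 574 + 11*329476) = -317498 + 1034/(-28 + 574 + 3624236) = -317498 + 1034/3624782 = -317498 + (1/3624782)*1034 = -317498 + 517/1812391 = -575430517201/1812391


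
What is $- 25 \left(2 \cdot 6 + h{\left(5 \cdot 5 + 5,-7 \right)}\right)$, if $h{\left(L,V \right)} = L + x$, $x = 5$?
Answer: $-1175$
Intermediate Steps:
$h{\left(L,V \right)} = 5 + L$ ($h{\left(L,V \right)} = L + 5 = 5 + L$)
$- 25 \left(2 \cdot 6 + h{\left(5 \cdot 5 + 5,-7 \right)}\right) = - 25 \left(2 \cdot 6 + \left(5 + \left(5 \cdot 5 + 5\right)\right)\right) = - 25 \left(12 + \left(5 + \left(25 + 5\right)\right)\right) = - 25 \left(12 + \left(5 + 30\right)\right) = - 25 \left(12 + 35\right) = \left(-25\right) 47 = -1175$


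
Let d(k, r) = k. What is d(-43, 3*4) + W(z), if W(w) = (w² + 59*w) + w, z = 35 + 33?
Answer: 8661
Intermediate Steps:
z = 68
W(w) = w² + 60*w
d(-43, 3*4) + W(z) = -43 + 68*(60 + 68) = -43 + 68*128 = -43 + 8704 = 8661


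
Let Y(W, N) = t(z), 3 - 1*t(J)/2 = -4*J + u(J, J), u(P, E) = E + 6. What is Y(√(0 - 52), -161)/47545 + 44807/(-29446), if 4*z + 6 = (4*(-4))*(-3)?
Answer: -2128670393/1400010070 ≈ -1.5205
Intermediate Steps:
u(P, E) = 6 + E
z = 21/2 (z = -3/2 + ((4*(-4))*(-3))/4 = -3/2 + (-16*(-3))/4 = -3/2 + (¼)*48 = -3/2 + 12 = 21/2 ≈ 10.500)
t(J) = -6 + 6*J (t(J) = 6 - 2*(-4*J + (6 + J)) = 6 - 2*(6 - 3*J) = 6 + (-12 + 6*J) = -6 + 6*J)
Y(W, N) = 57 (Y(W, N) = -6 + 6*(21/2) = -6 + 63 = 57)
Y(√(0 - 52), -161)/47545 + 44807/(-29446) = 57/47545 + 44807/(-29446) = 57*(1/47545) + 44807*(-1/29446) = 57/47545 - 44807/29446 = -2128670393/1400010070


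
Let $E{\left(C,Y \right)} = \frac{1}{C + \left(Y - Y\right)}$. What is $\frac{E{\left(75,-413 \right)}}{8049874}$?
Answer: $\frac{1}{603740550} \approx 1.6563 \cdot 10^{-9}$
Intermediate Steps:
$E{\left(C,Y \right)} = \frac{1}{C}$ ($E{\left(C,Y \right)} = \frac{1}{C + 0} = \frac{1}{C}$)
$\frac{E{\left(75,-413 \right)}}{8049874} = \frac{1}{75 \cdot 8049874} = \frac{1}{75} \cdot \frac{1}{8049874} = \frac{1}{603740550}$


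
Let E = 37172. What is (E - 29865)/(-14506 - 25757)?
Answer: -7307/40263 ≈ -0.18148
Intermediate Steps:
(E - 29865)/(-14506 - 25757) = (37172 - 29865)/(-14506 - 25757) = 7307/(-40263) = 7307*(-1/40263) = -7307/40263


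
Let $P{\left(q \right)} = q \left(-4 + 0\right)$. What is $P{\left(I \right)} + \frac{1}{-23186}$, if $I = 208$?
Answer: $- \frac{19290753}{23186} \approx -832.0$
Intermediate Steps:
$P{\left(q \right)} = - 4 q$ ($P{\left(q \right)} = q \left(-4\right) = - 4 q$)
$P{\left(I \right)} + \frac{1}{-23186} = \left(-4\right) 208 + \frac{1}{-23186} = -832 - \frac{1}{23186} = - \frac{19290753}{23186}$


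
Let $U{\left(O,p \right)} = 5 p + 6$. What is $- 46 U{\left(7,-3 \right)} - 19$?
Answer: $395$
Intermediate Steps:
$U{\left(O,p \right)} = 6 + 5 p$
$- 46 U{\left(7,-3 \right)} - 19 = - 46 \left(6 + 5 \left(-3\right)\right) - 19 = - 46 \left(6 - 15\right) - 19 = \left(-46\right) \left(-9\right) - 19 = 414 - 19 = 395$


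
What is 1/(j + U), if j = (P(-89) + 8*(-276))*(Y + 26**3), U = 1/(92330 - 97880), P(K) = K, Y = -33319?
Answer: 5550/200697274049 ≈ 2.7654e-8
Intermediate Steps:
U = -1/5550 (U = 1/(-5550) = -1/5550 ≈ -0.00018018)
j = 36161671 (j = (-89 + 8*(-276))*(-33319 + 26**3) = (-89 - 2208)*(-33319 + 17576) = -2297*(-15743) = 36161671)
1/(j + U) = 1/(36161671 - 1/5550) = 1/(200697274049/5550) = 5550/200697274049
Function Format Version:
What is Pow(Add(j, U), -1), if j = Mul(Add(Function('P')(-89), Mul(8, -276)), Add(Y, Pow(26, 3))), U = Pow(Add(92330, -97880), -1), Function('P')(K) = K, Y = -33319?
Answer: Rational(5550, 200697274049) ≈ 2.7654e-8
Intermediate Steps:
U = Rational(-1, 5550) (U = Pow(-5550, -1) = Rational(-1, 5550) ≈ -0.00018018)
j = 36161671 (j = Mul(Add(-89, Mul(8, -276)), Add(-33319, Pow(26, 3))) = Mul(Add(-89, -2208), Add(-33319, 17576)) = Mul(-2297, -15743) = 36161671)
Pow(Add(j, U), -1) = Pow(Add(36161671, Rational(-1, 5550)), -1) = Pow(Rational(200697274049, 5550), -1) = Rational(5550, 200697274049)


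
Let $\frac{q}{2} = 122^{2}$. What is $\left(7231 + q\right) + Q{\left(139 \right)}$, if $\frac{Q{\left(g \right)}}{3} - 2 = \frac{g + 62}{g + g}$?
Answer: $\frac{10287993}{278} \approx 37007.0$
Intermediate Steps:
$Q{\left(g \right)} = 6 + \frac{3 \left(62 + g\right)}{2 g}$ ($Q{\left(g \right)} = 6 + 3 \frac{g + 62}{g + g} = 6 + 3 \frac{62 + g}{2 g} = 6 + \frac{3 \left(62 + g\right)}{2 g}$)
$q = 29768$ ($q = 2 \cdot 122^{2} = 2 \cdot 14884 = 29768$)
$\left(7231 + q\right) + Q{\left(139 \right)} = \left(7231 + 29768\right) + \left(\frac{15}{2} + \frac{93}{139}\right) = 36999 + \left(\frac{15}{2} + 93 \cdot \frac{1}{139}\right) = 36999 + \left(\frac{15}{2} + \frac{93}{139}\right) = 36999 + \frac{2271}{278} = \frac{10287993}{278}$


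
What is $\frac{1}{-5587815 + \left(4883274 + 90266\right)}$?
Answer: $- \frac{1}{614275} \approx -1.6279 \cdot 10^{-6}$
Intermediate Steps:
$\frac{1}{-5587815 + \left(4883274 + 90266\right)} = \frac{1}{-5587815 + 4973540} = \frac{1}{-614275} = - \frac{1}{614275}$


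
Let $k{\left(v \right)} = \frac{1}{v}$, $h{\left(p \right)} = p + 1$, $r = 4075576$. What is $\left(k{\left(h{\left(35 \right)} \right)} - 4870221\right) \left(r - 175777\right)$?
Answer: $- \frac{75971531509005}{4} \approx -1.8993 \cdot 10^{13}$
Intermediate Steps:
$h{\left(p \right)} = 1 + p$
$\left(k{\left(h{\left(35 \right)} \right)} - 4870221\right) \left(r - 175777\right) = \left(\frac{1}{1 + 35} - 4870221\right) \left(4075576 - 175777\right) = \left(\frac{1}{36} - 4870221\right) 3899799 = \left(- \frac{175327955}{36}\right) 3899799 = - \frac{75971531509005}{4}$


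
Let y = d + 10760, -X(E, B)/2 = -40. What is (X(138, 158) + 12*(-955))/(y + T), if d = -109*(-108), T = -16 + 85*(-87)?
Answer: -11380/15121 ≈ -0.75260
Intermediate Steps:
T = -7411 (T = -16 - 7395 = -7411)
X(E, B) = 80 (X(E, B) = -2*(-40) = 80)
d = 11772
y = 22532 (y = 11772 + 10760 = 22532)
(X(138, 158) + 12*(-955))/(y + T) = (80 + 12*(-955))/(22532 - 7411) = (80 - 11460)/15121 = -11380*1/15121 = -11380/15121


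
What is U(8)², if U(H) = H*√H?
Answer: 512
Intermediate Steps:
U(H) = H^(3/2)
U(8)² = (8^(3/2))² = (16*√2)² = 512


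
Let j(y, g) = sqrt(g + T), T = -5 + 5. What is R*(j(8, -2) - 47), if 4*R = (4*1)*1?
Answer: -47 + I*sqrt(2) ≈ -47.0 + 1.4142*I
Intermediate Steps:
T = 0
j(y, g) = sqrt(g) (j(y, g) = sqrt(g + 0) = sqrt(g))
R = 1 (R = ((4*1)*1)/4 = (4*1)/4 = (1/4)*4 = 1)
R*(j(8, -2) - 47) = 1*(sqrt(-2) - 47) = 1*(I*sqrt(2) - 47) = 1*(-47 + I*sqrt(2)) = -47 + I*sqrt(2)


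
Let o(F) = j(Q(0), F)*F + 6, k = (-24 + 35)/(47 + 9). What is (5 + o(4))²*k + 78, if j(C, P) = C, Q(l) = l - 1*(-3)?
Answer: 10187/56 ≈ 181.91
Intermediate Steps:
k = 11/56 ≈ 0.19643
Q(l) = 3 + l (Q(l) = l + 3 = 3 + l)
o(F) = 6 + 3*F (o(F) = (3 + 0)*F + 6 = 3*F + 6 = 6 + 3*F)
(5 + o(4))²*k + 78 = (5 + (6 + 3*4))²*(11/56) + 78 = (5 + (6 + 12))²*(11/56) + 78 = (5 + 18)²*(11/56) + 78 = 23²*(11/56) + 78 = 529*(11/56) + 78 = 5819/56 + 78 = 10187/56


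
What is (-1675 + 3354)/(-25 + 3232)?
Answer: 1679/3207 ≈ 0.52354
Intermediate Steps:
(-1675 + 3354)/(-25 + 3232) = 1679/3207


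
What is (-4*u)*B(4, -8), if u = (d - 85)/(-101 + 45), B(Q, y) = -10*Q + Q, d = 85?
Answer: 0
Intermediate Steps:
B(Q, y) = -9*Q
u = 0 (u = (85 - 85)/(-101 + 45) = 0/(-56) = 0*(-1/56) = 0)
(-4*u)*B(4, -8) = (-4*0)*(-9*4) = 0*(-36) = 0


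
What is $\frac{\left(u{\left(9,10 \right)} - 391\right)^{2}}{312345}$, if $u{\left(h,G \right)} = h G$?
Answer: $\frac{90601}{312345} \approx 0.29007$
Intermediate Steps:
$u{\left(h,G \right)} = G h$
$\frac{\left(u{\left(9,10 \right)} - 391\right)^{2}}{312345} = \frac{\left(10 \cdot 9 - 391\right)^{2}}{312345} = \left(90 - 391\right)^{2} \cdot \frac{1}{312345} = \left(-301\right)^{2} \cdot \frac{1}{312345} = 90601 \cdot \frac{1}{312345} = \frac{90601}{312345}$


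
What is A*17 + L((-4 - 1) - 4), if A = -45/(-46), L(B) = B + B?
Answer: -63/46 ≈ -1.3696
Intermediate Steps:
L(B) = 2*B
A = 45/46 (A = -45*(-1/46) = 45/46 ≈ 0.97826)
A*17 + L((-4 - 1) - 4) = (45/46)*17 + 2*((-4 - 1) - 4) = 765/46 + 2*(-5 - 4) = 765/46 + 2*(-9) = 765/46 - 18 = -63/46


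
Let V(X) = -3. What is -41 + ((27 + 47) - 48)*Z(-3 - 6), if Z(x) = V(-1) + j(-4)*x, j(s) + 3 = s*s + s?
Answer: -2225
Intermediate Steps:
j(s) = -3 + s + s² (j(s) = -3 + (s*s + s) = -3 + (s² + s) = -3 + (s + s²) = -3 + s + s²)
Z(x) = -3 + 9*x (Z(x) = -3 + (-3 - 4 + (-4)²)*x = -3 + (-3 - 4 + 16)*x = -3 + 9*x)
-41 + ((27 + 47) - 48)*Z(-3 - 6) = -41 + ((27 + 47) - 48)*(-3 + 9*(-3 - 6)) = -41 + (74 - 48)*(-3 + 9*(-9)) = -41 + 26*(-3 - 81) = -41 + 26*(-84) = -41 - 2184 = -2225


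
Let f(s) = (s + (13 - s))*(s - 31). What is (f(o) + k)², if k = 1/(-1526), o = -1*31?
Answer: 1512794221849/2328676 ≈ 6.4964e+5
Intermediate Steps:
o = -31
k = -1/1526 ≈ -0.00065531
f(s) = -403 + 13*s (f(s) = 13*(-31 + s) = -403 + 13*s)
(f(o) + k)² = ((-403 + 13*(-31)) - 1/1526)² = ((-403 - 403) - 1/1526)² = (-806 - 1/1526)² = (-1229957/1526)² = 1512794221849/2328676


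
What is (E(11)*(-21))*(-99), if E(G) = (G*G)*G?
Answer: 2767149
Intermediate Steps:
E(G) = G**3 (E(G) = G**2*G = G**3)
(E(11)*(-21))*(-99) = (11**3*(-21))*(-99) = (1331*(-21))*(-99) = -27951*(-99) = 2767149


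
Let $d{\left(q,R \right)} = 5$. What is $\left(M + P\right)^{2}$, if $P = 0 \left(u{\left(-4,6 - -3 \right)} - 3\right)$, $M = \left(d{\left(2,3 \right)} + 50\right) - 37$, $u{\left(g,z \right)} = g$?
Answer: $324$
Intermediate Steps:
$M = 18$ ($M = \left(5 + 50\right) - 37 = 55 - 37 = 18$)
$P = 0$ ($P = 0 \left(-4 - 3\right) = 0 \left(-7\right) = 0$)
$\left(M + P\right)^{2} = \left(18 + 0\right)^{2} = 18^{2} = 324$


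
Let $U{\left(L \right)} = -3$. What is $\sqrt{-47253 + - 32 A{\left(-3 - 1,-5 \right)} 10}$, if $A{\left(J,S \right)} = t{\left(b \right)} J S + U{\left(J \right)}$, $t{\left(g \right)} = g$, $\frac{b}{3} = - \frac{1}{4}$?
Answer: $i \sqrt{41493} \approx 203.7 i$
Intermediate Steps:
$b = - \frac{3}{4}$ ($b = 3 \left(- \frac{1}{4}\right) = - \frac{3}{4} \approx -0.75$)
$A{\left(J,S \right)} = -3 - \frac{3 J S}{4}$ ($A{\left(J,S \right)} = - \frac{3 J}{4} S - 3 = - \frac{3 J S}{4} - 3 = -3 - \frac{3 J S}{4}$)
$\sqrt{-47253 + - 32 A{\left(-3 - 1,-5 \right)} 10} = \sqrt{-47253 + - 32 \left(-3 - \frac{3}{4} \left(-3 - 1\right) \left(-5\right)\right) 10} = \sqrt{-47253 + - 32 \left(-3 - \left(-3\right) \left(-5\right)\right) 10} = \sqrt{-47253 + - 32 \left(-3 - 15\right) 10} = \sqrt{-47253 + \left(-32\right) \left(-18\right) 10} = \sqrt{-47253 + 576 \cdot 10} = \sqrt{-47253 + 5760} = \sqrt{-41493} = i \sqrt{41493}$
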